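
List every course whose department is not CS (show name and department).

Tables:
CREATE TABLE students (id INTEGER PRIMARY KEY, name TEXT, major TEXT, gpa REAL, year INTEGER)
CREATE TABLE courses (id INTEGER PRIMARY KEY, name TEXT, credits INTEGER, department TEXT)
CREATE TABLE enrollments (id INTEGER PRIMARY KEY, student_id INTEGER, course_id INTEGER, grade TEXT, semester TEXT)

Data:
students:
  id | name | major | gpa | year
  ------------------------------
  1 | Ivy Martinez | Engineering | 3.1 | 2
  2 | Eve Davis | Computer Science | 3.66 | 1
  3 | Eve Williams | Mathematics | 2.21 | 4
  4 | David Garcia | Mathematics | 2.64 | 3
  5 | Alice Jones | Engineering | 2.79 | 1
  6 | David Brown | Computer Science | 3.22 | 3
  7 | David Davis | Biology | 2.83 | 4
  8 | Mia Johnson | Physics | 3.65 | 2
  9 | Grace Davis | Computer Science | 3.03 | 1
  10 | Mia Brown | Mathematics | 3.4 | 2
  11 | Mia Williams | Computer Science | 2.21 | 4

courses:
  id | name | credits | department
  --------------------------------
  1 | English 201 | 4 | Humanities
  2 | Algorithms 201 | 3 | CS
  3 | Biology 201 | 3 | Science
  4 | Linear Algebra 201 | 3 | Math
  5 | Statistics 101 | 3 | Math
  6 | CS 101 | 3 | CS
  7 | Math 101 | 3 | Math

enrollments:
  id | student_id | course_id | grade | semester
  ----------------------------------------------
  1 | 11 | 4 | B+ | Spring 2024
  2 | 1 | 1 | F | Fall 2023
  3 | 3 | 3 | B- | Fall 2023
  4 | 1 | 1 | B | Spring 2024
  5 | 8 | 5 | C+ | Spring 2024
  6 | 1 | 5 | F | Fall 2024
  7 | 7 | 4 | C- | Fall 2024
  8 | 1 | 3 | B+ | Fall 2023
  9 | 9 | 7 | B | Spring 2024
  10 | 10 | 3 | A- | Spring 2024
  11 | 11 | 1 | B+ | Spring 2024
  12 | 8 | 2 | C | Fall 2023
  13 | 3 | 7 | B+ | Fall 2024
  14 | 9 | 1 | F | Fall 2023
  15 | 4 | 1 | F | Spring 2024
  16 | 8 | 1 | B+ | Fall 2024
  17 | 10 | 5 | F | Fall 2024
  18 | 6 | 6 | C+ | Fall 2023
SELECT name, department FROM courses WHERE department <> 'CS'

Execution result:
name | department
English 201 | Humanities
Biology 201 | Science
Linear Algebra 201 | Math
Statistics 101 | Math
Math 101 | Math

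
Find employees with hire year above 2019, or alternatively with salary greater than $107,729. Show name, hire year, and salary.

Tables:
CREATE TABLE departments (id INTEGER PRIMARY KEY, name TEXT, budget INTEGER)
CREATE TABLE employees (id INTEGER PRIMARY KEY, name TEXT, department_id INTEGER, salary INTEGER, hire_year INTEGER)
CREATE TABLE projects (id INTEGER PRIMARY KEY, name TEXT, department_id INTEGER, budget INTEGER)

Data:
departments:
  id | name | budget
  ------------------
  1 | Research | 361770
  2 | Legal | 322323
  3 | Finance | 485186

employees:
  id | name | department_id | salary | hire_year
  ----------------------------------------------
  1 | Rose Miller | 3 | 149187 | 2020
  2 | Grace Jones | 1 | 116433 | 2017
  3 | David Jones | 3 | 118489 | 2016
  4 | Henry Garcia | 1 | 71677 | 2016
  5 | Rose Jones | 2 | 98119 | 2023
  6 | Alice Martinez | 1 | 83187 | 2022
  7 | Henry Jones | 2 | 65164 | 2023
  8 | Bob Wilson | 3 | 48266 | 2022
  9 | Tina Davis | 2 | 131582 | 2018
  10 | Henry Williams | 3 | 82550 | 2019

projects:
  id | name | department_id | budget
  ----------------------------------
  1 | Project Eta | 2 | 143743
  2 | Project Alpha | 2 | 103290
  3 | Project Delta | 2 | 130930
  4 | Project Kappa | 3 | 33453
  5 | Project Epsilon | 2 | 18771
SELECT name, hire_year, salary FROM employees WHERE hire_year > 2019 OR salary > 107729

Execution result:
name | hire_year | salary
Rose Miller | 2020 | 149187
Grace Jones | 2017 | 116433
David Jones | 2016 | 118489
Rose Jones | 2023 | 98119
Alice Martinez | 2022 | 83187
Henry Jones | 2023 | 65164
Bob Wilson | 2022 | 48266
Tina Davis | 2018 | 131582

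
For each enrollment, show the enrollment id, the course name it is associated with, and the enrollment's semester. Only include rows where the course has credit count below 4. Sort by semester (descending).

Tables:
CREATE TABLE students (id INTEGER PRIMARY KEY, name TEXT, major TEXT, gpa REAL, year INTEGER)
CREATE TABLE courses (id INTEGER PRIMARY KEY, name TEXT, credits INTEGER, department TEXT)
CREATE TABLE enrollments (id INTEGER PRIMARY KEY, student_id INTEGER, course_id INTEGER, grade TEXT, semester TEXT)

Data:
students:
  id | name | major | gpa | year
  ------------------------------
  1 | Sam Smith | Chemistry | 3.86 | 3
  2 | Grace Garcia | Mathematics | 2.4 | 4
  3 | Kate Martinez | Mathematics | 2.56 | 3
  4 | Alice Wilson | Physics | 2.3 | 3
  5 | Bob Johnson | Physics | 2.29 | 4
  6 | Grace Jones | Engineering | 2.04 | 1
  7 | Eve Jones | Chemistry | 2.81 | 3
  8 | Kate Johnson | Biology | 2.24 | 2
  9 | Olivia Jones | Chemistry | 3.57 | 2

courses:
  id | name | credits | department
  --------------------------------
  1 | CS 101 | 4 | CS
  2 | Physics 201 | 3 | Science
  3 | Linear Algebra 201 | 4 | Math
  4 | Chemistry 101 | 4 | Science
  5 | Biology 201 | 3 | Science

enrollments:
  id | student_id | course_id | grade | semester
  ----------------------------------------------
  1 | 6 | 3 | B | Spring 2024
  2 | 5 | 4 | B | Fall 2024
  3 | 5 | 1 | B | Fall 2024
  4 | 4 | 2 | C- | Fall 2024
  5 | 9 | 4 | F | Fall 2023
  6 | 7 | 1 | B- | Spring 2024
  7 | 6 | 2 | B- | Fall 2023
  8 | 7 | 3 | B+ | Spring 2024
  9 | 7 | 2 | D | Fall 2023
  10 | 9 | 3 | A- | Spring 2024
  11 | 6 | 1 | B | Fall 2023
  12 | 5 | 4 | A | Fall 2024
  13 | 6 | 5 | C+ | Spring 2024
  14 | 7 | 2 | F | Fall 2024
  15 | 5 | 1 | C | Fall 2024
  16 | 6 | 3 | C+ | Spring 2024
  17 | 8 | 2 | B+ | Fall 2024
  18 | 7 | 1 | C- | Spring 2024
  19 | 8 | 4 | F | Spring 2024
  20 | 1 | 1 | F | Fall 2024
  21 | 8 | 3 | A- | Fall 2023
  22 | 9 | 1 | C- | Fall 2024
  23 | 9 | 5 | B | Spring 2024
SELECT c.id, p.name AS course, c.semester FROM enrollments c JOIN courses p ON c.course_id = p.id WHERE p.credits < 4 ORDER BY c.semester DESC

Execution result:
id | course | semester
13 | Biology 201 | Spring 2024
23 | Biology 201 | Spring 2024
4 | Physics 201 | Fall 2024
14 | Physics 201 | Fall 2024
17 | Physics 201 | Fall 2024
7 | Physics 201 | Fall 2023
9 | Physics 201 | Fall 2023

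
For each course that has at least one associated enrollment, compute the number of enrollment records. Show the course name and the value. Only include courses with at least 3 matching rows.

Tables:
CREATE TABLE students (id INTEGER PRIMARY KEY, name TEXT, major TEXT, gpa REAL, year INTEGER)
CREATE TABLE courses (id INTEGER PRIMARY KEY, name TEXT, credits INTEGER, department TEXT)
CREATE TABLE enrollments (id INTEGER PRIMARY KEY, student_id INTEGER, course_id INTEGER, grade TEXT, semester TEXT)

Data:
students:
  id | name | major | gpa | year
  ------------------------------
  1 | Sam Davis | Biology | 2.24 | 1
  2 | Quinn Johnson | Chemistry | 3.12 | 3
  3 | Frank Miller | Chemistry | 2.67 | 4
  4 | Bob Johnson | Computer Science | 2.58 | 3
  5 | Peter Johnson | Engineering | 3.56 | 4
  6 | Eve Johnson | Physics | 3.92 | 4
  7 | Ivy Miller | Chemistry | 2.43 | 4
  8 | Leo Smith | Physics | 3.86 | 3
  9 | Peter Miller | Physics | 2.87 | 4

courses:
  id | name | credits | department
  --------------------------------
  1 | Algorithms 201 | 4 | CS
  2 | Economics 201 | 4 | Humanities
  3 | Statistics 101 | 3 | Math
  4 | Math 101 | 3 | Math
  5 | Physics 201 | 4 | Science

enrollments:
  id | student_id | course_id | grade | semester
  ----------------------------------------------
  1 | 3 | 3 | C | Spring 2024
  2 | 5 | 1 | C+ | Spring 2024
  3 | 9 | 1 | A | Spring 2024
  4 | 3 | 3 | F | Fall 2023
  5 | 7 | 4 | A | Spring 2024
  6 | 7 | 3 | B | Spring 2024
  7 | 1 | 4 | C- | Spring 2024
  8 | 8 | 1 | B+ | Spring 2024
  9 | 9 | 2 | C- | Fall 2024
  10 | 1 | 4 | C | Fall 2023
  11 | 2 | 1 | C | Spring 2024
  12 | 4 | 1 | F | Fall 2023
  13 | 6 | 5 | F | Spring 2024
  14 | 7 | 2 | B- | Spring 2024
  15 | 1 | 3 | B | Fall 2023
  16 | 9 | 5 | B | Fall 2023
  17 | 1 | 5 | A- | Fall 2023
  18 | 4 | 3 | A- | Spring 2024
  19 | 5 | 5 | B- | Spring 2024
SELECT p.name, COUNT(*) AS n FROM enrollments c JOIN courses p ON c.course_id = p.id GROUP BY p.id, p.name HAVING COUNT(*) >= 3

Execution result:
name | n
Algorithms 201 | 5
Statistics 101 | 5
Math 101 | 3
Physics 201 | 4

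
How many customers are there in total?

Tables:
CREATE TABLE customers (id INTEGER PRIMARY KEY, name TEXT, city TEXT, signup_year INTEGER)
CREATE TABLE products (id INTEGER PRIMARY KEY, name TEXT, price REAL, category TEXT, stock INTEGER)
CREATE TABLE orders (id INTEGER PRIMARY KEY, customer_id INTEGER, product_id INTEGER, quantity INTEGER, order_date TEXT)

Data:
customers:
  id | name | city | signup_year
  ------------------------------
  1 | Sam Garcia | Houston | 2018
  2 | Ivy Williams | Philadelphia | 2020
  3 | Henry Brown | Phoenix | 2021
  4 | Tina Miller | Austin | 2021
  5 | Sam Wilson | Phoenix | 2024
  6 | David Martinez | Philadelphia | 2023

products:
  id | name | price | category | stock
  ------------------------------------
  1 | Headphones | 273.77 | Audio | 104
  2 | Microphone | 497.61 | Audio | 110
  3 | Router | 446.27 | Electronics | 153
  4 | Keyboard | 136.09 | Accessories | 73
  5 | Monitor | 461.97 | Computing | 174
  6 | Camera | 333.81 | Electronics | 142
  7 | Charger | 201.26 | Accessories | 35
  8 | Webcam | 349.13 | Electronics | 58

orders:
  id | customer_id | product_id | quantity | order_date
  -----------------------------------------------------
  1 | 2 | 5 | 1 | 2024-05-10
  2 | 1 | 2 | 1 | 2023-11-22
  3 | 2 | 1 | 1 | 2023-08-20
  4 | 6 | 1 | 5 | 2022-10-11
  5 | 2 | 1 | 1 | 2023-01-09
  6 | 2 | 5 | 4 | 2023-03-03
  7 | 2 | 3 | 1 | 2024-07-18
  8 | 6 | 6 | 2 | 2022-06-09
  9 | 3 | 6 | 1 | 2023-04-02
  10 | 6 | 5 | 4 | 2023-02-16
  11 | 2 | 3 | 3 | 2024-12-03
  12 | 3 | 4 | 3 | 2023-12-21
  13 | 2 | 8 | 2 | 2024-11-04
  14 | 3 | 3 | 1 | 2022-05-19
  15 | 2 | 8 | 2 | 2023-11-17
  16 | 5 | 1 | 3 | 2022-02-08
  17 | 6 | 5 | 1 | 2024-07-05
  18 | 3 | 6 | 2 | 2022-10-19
SELECT COUNT(*) FROM customers

Execution result:
6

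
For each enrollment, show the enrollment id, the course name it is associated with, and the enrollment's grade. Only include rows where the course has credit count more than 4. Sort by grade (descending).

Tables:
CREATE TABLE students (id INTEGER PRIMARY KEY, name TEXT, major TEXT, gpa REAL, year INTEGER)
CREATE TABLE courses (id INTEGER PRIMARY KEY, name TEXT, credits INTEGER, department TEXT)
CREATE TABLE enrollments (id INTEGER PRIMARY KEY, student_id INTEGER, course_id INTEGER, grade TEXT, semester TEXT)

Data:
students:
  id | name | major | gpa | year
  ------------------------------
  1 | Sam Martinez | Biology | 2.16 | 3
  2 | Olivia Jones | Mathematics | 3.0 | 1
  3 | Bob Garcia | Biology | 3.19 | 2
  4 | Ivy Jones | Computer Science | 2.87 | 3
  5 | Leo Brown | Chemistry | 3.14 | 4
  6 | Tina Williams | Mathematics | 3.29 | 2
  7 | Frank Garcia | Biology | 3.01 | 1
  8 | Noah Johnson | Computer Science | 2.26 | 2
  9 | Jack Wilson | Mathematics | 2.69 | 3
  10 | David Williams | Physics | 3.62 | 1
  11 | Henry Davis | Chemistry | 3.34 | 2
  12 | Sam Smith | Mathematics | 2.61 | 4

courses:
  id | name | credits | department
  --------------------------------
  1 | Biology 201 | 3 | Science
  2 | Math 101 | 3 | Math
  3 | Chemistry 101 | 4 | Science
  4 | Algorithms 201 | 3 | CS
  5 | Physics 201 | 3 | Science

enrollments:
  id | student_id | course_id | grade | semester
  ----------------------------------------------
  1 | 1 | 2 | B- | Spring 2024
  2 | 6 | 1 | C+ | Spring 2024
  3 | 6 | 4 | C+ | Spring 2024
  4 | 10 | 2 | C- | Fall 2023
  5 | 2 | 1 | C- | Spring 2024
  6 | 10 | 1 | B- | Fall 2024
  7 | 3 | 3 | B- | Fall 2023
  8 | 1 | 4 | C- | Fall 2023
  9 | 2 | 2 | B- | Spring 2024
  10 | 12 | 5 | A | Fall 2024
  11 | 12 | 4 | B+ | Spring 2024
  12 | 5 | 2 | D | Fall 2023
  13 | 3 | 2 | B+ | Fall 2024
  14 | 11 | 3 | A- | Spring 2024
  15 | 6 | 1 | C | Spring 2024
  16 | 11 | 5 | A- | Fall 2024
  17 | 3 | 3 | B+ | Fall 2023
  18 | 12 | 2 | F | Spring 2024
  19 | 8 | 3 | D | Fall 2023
SELECT c.id, p.name AS course, c.grade FROM enrollments c JOIN courses p ON c.course_id = p.id WHERE p.credits > 4 ORDER BY c.grade DESC

Execution result:
(no rows)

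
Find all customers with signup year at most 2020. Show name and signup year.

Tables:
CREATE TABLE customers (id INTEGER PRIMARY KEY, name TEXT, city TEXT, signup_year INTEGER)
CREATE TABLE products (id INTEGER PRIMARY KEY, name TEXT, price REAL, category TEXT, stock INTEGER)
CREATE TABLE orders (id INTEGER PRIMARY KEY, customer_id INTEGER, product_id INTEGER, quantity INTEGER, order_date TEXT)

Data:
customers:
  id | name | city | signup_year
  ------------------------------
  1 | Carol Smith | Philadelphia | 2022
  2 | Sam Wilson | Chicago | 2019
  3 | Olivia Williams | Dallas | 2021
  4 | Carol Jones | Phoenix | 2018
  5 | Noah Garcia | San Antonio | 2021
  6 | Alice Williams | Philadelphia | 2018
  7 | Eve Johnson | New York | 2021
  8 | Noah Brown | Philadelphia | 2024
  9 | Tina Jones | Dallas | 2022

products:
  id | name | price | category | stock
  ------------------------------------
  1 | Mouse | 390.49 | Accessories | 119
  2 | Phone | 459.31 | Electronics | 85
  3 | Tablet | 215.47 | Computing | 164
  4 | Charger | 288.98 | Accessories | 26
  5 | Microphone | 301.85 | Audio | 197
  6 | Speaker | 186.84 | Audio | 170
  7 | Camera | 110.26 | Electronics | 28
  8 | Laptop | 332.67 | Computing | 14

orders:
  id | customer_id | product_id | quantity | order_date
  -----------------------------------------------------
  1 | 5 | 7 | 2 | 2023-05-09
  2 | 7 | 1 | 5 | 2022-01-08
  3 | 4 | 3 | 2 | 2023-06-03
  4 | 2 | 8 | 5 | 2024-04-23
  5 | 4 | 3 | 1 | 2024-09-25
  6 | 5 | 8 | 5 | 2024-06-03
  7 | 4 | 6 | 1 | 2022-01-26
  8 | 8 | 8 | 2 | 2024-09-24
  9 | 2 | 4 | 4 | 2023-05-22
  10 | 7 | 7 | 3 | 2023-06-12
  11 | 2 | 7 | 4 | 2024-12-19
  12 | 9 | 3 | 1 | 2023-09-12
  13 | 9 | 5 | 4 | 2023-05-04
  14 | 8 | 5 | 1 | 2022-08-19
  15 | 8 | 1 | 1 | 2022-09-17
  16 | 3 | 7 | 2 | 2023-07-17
SELECT name, signup_year FROM customers WHERE signup_year <= 2020

Execution result:
name | signup_year
Sam Wilson | 2019
Carol Jones | 2018
Alice Williams | 2018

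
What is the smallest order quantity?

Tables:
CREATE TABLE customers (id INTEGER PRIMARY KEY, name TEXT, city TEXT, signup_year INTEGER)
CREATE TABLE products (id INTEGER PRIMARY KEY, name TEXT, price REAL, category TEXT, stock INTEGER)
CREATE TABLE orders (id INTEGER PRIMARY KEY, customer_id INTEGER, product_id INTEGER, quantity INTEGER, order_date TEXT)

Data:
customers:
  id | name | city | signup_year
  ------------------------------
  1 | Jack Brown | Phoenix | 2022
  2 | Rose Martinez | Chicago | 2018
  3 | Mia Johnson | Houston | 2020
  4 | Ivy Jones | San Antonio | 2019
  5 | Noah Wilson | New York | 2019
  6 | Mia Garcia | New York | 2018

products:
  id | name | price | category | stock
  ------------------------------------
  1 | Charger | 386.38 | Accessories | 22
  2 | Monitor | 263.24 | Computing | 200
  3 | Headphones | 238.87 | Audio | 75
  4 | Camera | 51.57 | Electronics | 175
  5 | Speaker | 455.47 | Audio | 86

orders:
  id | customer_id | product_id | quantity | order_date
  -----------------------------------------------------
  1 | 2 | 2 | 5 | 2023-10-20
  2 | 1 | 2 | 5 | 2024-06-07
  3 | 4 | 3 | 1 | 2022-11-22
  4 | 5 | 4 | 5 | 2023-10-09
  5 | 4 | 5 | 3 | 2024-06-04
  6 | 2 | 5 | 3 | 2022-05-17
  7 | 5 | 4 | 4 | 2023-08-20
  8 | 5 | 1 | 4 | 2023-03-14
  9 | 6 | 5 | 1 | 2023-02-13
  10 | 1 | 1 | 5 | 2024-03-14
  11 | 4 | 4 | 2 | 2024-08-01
SELECT MIN(quantity) FROM orders

Execution result:
1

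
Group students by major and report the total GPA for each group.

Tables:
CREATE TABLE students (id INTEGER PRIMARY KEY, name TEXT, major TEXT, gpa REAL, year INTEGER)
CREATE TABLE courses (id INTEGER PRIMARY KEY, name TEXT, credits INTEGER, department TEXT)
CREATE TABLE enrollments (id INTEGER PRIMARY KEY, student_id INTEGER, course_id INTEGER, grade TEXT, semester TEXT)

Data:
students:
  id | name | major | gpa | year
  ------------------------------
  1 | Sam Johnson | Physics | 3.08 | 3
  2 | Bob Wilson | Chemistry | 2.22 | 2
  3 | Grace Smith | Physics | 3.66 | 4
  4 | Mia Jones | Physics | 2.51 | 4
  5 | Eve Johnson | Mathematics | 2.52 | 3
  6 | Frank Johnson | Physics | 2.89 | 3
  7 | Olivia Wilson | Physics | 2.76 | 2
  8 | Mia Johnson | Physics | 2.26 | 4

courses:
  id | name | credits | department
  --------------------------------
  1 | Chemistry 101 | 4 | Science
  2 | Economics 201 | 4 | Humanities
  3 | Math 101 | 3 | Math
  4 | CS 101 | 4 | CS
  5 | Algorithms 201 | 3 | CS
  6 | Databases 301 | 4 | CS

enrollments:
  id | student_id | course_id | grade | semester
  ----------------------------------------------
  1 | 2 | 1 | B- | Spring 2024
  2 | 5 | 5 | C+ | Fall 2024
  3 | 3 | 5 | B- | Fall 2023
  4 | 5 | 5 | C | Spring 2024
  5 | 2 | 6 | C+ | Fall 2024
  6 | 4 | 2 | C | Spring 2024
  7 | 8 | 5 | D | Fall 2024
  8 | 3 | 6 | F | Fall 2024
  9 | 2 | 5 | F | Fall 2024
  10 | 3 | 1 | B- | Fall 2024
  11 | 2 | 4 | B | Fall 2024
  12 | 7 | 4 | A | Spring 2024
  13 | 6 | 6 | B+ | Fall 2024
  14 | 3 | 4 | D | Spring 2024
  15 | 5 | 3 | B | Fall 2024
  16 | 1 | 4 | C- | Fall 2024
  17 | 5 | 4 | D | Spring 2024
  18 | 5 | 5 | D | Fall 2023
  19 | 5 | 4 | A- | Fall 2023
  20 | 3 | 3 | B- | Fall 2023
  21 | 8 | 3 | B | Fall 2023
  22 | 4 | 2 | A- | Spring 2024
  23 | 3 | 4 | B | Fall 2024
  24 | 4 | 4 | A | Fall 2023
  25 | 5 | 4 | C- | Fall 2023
SELECT major, SUM(gpa) AS sum_gpa FROM students GROUP BY major

Execution result:
major | sum_gpa
Chemistry | 2.22
Mathematics | 2.52
Physics | 17.16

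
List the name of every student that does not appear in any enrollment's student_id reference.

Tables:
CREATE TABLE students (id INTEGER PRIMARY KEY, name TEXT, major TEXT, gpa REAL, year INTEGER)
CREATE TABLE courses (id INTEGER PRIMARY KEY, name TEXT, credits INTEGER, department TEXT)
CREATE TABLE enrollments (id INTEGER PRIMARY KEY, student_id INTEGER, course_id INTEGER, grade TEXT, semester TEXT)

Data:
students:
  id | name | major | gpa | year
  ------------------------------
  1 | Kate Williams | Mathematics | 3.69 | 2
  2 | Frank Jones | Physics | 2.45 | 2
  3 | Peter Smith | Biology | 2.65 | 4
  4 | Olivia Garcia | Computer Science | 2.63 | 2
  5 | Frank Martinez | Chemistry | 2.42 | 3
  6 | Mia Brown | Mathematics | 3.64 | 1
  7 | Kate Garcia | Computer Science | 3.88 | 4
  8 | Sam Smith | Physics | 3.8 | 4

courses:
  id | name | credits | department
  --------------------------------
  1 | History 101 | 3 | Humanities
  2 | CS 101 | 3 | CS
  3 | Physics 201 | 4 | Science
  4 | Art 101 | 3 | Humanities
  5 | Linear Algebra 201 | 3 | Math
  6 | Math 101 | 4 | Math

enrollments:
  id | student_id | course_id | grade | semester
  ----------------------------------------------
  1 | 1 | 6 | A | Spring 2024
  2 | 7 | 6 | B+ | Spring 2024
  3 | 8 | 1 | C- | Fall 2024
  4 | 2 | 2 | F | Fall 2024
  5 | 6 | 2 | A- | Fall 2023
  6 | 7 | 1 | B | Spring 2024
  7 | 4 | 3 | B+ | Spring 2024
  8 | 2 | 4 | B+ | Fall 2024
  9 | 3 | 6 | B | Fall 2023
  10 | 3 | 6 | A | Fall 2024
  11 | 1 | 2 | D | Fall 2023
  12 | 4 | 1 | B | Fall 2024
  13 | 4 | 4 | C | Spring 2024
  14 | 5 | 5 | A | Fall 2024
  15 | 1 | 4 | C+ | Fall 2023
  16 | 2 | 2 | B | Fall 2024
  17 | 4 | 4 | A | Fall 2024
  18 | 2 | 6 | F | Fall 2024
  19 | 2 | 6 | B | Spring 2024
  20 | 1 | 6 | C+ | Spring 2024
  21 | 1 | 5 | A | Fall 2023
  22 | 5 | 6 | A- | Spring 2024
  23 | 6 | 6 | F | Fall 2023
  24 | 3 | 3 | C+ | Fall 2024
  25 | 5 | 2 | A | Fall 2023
SELECT p.name FROM students p LEFT JOIN enrollments c ON c.student_id = p.id WHERE c.id IS NULL

Execution result:
(no rows)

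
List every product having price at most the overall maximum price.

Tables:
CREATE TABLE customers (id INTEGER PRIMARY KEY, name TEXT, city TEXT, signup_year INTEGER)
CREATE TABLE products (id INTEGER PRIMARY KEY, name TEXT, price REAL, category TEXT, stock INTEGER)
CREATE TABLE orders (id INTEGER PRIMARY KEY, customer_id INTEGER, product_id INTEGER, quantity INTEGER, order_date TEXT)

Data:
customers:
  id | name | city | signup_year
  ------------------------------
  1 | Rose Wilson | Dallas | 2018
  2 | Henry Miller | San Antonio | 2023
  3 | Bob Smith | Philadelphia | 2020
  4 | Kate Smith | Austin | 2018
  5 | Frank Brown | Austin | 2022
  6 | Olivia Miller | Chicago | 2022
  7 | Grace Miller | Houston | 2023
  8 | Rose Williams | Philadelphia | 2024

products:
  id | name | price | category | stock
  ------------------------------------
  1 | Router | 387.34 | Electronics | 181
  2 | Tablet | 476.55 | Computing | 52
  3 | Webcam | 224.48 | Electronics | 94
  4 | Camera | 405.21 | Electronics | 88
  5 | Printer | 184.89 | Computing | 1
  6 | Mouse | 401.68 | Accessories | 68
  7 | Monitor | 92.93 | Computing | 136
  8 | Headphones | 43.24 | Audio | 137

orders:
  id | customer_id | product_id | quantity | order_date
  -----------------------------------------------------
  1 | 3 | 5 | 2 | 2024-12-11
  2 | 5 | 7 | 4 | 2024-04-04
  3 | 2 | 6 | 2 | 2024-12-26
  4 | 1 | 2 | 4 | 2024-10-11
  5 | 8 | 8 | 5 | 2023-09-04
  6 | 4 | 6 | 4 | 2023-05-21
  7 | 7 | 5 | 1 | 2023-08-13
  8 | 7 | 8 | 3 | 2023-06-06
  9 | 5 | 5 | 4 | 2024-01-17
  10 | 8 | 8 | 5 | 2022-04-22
SELECT name, price FROM products WHERE price <= (SELECT MAX(price) FROM products)

Execution result:
name | price
Router | 387.34
Tablet | 476.55
Webcam | 224.48
Camera | 405.21
Printer | 184.89
Mouse | 401.68
Monitor | 92.93
Headphones | 43.24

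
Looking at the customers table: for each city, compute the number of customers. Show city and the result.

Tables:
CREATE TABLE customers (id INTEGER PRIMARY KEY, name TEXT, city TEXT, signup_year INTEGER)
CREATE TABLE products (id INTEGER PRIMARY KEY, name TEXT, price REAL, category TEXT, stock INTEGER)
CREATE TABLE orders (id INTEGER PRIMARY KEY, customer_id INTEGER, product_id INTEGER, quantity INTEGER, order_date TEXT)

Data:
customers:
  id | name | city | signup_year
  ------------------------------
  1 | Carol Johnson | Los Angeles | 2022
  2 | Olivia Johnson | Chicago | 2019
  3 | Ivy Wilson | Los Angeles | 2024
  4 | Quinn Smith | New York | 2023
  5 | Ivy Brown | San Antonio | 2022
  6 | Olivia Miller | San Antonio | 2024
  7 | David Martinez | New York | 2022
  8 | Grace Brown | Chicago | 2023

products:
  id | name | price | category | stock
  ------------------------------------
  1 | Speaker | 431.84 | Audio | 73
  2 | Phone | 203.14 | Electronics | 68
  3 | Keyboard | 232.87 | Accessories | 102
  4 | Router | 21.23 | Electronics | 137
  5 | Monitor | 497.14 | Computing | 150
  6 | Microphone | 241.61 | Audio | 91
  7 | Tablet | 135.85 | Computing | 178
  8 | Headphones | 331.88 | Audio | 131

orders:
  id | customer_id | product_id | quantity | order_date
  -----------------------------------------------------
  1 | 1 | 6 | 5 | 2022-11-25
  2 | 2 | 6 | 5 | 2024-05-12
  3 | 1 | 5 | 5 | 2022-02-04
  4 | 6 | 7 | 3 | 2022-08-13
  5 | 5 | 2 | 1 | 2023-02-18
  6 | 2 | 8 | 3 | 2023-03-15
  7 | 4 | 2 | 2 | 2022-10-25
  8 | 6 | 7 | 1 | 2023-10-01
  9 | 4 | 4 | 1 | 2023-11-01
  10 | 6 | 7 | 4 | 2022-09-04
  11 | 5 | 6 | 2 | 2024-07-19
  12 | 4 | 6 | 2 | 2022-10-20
SELECT city, COUNT(*) AS n FROM customers GROUP BY city

Execution result:
city | n
Chicago | 2
Los Angeles | 2
New York | 2
San Antonio | 2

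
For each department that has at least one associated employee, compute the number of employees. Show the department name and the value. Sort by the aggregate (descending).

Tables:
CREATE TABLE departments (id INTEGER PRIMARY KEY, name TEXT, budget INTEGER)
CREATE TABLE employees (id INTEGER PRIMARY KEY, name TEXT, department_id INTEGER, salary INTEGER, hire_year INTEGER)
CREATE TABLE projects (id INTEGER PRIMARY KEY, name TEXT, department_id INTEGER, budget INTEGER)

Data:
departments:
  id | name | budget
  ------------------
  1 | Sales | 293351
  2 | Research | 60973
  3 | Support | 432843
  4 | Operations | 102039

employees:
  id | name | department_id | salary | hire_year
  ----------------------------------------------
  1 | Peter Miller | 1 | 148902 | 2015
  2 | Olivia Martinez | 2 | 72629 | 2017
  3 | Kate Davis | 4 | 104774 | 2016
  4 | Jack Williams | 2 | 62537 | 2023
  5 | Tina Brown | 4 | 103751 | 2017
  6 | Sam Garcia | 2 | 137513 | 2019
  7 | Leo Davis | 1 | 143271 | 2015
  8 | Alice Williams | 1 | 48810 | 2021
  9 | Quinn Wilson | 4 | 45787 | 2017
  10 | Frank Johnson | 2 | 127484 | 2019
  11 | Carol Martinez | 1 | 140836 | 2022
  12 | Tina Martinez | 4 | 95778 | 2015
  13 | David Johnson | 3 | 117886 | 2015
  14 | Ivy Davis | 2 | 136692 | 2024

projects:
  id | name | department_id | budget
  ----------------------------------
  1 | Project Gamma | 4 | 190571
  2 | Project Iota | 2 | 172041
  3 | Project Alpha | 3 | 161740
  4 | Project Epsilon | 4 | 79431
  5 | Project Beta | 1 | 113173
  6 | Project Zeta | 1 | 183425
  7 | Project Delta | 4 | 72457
SELECT p.name, COUNT(*) AS n FROM employees c JOIN departments p ON c.department_id = p.id GROUP BY p.id, p.name ORDER BY n DESC

Execution result:
name | n
Research | 5
Sales | 4
Operations | 4
Support | 1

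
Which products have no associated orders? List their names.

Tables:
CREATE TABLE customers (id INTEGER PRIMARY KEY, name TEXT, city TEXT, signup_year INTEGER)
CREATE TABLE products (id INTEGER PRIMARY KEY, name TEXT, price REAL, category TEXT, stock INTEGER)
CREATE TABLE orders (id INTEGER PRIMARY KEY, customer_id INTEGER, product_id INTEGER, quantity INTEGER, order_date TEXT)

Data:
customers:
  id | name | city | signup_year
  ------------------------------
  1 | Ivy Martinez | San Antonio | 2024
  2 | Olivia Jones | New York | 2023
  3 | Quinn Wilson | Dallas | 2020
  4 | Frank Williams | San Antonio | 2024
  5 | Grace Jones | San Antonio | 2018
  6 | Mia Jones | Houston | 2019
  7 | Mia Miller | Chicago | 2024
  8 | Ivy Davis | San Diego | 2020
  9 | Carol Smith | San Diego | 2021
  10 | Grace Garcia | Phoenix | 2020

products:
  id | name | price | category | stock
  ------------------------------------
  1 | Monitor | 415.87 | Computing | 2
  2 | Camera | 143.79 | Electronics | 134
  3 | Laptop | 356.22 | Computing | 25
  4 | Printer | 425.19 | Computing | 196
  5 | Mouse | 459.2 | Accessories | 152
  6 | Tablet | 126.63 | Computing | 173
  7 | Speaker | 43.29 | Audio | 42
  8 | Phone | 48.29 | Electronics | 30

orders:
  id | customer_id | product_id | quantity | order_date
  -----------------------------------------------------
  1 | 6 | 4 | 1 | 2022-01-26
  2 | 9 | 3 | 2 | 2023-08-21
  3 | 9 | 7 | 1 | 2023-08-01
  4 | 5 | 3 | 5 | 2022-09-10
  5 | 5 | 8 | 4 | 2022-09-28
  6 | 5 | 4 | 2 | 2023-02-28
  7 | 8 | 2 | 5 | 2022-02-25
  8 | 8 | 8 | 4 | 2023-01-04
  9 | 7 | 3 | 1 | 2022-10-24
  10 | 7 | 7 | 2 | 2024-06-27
SELECT p.name FROM products p LEFT JOIN orders c ON c.product_id = p.id WHERE c.id IS NULL

Execution result:
name
Monitor
Mouse
Tablet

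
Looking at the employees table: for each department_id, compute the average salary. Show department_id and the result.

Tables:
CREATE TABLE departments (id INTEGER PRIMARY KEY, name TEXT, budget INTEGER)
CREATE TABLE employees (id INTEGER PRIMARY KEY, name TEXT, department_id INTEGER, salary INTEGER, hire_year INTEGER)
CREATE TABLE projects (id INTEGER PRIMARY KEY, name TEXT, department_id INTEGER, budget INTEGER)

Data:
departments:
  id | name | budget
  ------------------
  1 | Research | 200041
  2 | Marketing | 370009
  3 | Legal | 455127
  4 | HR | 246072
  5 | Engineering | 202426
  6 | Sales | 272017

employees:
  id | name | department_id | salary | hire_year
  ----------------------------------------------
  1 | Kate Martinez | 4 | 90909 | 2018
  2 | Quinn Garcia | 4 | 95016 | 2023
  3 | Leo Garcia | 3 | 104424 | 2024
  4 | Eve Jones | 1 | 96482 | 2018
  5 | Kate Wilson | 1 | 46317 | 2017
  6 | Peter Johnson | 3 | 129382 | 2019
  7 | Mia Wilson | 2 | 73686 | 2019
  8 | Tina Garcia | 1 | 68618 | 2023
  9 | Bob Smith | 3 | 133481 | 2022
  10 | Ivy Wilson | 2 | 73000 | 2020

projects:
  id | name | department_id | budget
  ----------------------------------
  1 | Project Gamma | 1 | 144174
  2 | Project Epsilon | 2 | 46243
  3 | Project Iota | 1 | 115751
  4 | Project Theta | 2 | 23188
SELECT department_id, AVG(salary) AS avg_salary FROM employees GROUP BY department_id

Execution result:
department_id | avg_salary
1 | 70472.33
2 | 73343.00
3 | 122429.00
4 | 92962.50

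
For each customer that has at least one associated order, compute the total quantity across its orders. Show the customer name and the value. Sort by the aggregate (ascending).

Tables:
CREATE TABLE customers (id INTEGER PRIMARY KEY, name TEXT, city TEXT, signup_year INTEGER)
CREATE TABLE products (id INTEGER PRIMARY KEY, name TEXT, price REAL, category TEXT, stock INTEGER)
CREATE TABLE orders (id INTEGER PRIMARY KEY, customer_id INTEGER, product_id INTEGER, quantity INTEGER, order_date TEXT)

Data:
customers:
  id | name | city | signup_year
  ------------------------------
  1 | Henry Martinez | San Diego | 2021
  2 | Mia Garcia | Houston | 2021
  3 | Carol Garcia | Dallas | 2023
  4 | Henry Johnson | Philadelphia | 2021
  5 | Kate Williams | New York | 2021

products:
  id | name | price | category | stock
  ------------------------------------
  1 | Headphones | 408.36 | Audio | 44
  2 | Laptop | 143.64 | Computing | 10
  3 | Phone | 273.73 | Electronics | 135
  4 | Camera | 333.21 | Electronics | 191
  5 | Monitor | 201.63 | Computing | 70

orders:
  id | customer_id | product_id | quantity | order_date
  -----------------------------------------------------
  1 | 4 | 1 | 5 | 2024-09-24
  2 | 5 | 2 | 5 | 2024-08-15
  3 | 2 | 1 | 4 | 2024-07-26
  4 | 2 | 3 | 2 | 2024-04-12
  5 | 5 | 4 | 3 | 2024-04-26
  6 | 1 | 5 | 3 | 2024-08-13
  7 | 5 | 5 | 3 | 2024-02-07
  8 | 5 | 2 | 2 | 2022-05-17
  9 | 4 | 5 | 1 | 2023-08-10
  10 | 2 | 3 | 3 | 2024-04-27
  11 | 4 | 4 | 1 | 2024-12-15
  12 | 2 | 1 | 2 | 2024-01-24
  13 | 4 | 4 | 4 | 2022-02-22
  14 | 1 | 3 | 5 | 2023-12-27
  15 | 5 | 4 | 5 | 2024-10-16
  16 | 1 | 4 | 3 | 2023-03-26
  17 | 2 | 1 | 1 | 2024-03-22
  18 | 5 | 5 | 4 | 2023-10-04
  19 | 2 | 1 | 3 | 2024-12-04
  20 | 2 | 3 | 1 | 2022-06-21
SELECT p.name, SUM(c.quantity) AS sum_quantity FROM orders c JOIN customers p ON c.customer_id = p.id GROUP BY p.id, p.name ORDER BY sum_quantity ASC

Execution result:
name | sum_quantity
Henry Martinez | 11
Henry Johnson | 11
Mia Garcia | 16
Kate Williams | 22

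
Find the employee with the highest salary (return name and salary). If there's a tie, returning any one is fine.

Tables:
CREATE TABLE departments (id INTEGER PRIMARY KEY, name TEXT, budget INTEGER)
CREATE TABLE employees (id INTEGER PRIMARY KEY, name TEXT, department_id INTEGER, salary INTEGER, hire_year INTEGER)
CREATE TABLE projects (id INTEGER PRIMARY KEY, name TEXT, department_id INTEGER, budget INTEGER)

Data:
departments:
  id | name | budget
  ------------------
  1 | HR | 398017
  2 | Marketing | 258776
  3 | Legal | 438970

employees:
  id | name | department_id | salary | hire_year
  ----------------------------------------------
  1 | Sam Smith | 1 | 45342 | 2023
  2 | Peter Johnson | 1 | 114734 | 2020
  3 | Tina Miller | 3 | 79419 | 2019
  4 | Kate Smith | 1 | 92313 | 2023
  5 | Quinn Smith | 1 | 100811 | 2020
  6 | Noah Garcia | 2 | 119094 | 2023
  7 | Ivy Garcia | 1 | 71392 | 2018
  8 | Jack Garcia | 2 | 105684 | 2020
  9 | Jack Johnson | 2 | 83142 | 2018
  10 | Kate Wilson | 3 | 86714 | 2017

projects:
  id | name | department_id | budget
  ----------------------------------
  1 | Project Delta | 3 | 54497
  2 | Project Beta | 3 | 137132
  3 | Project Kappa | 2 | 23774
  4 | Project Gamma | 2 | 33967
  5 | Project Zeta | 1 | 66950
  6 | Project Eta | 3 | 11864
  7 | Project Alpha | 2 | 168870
SELECT name, salary FROM employees ORDER BY salary DESC LIMIT 1

Execution result:
name | salary
Noah Garcia | 119094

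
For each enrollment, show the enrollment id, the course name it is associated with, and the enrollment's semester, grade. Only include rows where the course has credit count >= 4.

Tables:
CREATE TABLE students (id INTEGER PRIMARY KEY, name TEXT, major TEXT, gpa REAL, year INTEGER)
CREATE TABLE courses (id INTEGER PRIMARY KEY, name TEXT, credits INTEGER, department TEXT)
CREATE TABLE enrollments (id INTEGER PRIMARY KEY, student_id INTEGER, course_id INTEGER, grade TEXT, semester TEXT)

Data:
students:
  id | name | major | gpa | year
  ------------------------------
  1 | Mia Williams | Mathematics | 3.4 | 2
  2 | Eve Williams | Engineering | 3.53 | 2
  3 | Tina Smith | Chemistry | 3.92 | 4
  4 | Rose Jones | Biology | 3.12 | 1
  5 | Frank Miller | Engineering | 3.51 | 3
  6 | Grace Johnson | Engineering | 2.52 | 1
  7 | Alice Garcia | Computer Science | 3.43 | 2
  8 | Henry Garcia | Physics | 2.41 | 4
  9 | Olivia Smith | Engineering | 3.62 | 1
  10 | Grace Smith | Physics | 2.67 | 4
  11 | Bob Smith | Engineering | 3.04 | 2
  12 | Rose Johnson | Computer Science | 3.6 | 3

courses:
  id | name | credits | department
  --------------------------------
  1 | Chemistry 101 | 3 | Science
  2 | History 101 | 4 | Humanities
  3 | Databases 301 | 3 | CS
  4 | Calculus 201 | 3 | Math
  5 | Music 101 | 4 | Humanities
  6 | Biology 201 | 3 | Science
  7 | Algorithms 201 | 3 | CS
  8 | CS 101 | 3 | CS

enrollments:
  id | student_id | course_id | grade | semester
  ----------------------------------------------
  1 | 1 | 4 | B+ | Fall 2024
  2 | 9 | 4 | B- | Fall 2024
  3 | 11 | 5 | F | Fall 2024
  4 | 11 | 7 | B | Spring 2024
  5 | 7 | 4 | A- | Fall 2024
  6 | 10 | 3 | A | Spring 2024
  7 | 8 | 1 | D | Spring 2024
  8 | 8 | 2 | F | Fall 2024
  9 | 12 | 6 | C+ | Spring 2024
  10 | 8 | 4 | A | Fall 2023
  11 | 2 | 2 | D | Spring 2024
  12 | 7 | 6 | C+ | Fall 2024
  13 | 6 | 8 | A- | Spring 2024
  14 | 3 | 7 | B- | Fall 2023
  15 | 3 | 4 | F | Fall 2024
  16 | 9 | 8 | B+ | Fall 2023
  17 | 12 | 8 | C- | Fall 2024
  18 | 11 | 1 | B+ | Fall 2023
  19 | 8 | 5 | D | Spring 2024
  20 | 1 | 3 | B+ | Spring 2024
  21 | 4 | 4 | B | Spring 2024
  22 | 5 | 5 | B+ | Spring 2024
SELECT c.id, p.name AS course, c.semester, c.grade FROM enrollments c JOIN courses p ON c.course_id = p.id WHERE p.credits >= 4

Execution result:
id | course | semester | grade
3 | Music 101 | Fall 2024 | F
8 | History 101 | Fall 2024 | F
11 | History 101 | Spring 2024 | D
19 | Music 101 | Spring 2024 | D
22 | Music 101 | Spring 2024 | B+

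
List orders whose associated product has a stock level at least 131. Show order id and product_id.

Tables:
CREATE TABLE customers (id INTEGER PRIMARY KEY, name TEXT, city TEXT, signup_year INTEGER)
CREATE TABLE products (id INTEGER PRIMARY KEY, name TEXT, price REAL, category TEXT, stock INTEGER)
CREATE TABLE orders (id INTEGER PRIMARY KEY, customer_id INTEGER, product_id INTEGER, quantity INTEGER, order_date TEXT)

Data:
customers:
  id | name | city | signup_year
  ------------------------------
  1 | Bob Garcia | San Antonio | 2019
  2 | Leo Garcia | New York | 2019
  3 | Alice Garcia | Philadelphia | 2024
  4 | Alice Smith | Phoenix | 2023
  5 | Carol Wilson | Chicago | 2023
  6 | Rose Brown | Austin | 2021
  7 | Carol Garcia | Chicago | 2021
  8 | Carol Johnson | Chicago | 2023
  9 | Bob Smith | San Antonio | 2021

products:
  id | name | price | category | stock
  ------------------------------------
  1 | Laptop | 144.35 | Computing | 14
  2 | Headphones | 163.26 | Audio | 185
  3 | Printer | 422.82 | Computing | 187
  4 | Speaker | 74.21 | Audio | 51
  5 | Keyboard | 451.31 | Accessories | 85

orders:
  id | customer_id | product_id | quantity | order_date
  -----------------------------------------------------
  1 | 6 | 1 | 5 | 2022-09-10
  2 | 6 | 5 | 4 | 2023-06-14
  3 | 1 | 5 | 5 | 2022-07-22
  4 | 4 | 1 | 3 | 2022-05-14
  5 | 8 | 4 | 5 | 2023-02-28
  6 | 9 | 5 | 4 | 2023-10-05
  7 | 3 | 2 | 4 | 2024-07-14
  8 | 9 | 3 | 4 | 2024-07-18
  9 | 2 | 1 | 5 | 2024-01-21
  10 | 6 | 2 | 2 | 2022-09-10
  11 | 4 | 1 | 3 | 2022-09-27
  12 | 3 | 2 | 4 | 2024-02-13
SELECT id, product_id FROM orders WHERE product_id IN (SELECT id FROM products WHERE stock >= 131)

Execution result:
id | product_id
7 | 2
8 | 3
10 | 2
12 | 2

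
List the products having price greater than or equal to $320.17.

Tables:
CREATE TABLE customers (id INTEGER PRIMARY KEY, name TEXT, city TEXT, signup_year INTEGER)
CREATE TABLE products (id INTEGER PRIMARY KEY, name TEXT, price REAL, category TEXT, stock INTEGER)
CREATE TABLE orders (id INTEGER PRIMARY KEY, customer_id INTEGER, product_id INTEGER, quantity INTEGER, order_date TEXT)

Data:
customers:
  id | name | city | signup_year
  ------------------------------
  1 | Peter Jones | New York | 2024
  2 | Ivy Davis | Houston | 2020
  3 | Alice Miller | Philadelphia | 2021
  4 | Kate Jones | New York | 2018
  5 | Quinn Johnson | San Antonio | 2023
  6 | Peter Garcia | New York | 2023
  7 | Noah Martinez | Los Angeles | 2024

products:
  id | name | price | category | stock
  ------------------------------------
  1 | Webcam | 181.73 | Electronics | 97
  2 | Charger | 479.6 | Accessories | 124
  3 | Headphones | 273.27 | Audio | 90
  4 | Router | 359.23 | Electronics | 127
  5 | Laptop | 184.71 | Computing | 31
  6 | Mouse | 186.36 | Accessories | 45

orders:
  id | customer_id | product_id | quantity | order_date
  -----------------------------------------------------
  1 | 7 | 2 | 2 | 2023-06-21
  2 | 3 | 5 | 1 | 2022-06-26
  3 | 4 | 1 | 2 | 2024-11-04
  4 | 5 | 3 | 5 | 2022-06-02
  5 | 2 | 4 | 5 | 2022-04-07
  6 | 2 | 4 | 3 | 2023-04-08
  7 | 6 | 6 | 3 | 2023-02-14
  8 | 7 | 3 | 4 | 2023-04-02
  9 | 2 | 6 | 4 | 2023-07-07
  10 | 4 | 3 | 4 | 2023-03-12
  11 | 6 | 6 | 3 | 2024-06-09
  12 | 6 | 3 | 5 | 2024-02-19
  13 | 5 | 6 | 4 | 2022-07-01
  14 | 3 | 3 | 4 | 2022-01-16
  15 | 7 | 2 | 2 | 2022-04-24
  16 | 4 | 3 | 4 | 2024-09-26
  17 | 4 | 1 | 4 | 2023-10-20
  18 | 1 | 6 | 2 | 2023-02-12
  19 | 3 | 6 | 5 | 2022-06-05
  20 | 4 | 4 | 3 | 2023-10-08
SELECT name, price FROM products WHERE price >= 320.17

Execution result:
name | price
Charger | 479.60
Router | 359.23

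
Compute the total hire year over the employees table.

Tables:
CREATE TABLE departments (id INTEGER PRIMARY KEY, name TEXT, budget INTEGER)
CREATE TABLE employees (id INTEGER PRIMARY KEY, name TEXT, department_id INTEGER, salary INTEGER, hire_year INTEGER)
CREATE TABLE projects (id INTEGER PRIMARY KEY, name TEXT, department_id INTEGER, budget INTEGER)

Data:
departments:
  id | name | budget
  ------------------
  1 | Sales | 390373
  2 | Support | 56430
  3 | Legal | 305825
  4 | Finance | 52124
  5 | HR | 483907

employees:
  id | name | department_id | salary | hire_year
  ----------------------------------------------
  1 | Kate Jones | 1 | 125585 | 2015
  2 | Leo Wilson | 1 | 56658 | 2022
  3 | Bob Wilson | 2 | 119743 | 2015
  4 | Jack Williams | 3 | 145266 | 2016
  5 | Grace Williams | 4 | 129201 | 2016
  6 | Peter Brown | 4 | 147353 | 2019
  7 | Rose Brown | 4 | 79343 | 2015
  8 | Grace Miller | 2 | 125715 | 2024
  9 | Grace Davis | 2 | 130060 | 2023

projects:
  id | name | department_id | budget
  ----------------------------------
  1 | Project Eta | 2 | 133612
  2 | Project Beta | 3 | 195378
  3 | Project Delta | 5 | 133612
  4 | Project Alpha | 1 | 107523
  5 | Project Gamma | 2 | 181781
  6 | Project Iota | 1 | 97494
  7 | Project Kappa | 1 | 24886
SELECT SUM(hire_year) FROM employees

Execution result:
18165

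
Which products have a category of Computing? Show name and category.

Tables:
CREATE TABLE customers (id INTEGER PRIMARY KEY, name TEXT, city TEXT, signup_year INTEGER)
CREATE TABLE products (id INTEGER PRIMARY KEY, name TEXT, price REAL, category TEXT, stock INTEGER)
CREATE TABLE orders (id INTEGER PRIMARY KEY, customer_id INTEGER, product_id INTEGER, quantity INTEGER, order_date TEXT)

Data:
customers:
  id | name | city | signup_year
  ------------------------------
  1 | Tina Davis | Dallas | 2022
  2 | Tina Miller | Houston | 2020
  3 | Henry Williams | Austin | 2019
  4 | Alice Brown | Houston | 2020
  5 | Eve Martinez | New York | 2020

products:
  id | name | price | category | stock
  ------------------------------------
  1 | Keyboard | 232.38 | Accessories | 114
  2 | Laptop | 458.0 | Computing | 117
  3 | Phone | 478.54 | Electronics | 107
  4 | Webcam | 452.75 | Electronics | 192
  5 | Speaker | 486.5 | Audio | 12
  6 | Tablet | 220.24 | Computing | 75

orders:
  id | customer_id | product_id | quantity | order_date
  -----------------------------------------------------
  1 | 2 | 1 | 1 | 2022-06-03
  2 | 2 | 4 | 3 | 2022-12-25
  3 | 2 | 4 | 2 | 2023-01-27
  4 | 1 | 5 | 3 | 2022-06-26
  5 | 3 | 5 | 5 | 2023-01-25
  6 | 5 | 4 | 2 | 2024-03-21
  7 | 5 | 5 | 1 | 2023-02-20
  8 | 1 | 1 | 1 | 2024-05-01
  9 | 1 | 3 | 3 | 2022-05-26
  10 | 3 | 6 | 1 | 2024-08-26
SELECT name, category FROM products WHERE category = 'Computing'

Execution result:
name | category
Laptop | Computing
Tablet | Computing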